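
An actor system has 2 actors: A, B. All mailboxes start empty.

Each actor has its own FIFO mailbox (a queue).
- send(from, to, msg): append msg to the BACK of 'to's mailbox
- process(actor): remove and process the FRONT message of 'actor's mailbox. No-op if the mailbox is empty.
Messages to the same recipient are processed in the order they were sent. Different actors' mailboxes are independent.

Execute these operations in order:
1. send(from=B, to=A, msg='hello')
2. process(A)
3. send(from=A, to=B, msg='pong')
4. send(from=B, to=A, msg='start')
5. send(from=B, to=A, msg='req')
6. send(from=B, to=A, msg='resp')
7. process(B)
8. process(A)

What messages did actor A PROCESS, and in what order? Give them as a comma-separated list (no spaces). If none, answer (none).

Answer: hello,start

Derivation:
After 1 (send(from=B, to=A, msg='hello')): A:[hello] B:[]
After 2 (process(A)): A:[] B:[]
After 3 (send(from=A, to=B, msg='pong')): A:[] B:[pong]
After 4 (send(from=B, to=A, msg='start')): A:[start] B:[pong]
After 5 (send(from=B, to=A, msg='req')): A:[start,req] B:[pong]
After 6 (send(from=B, to=A, msg='resp')): A:[start,req,resp] B:[pong]
After 7 (process(B)): A:[start,req,resp] B:[]
After 8 (process(A)): A:[req,resp] B:[]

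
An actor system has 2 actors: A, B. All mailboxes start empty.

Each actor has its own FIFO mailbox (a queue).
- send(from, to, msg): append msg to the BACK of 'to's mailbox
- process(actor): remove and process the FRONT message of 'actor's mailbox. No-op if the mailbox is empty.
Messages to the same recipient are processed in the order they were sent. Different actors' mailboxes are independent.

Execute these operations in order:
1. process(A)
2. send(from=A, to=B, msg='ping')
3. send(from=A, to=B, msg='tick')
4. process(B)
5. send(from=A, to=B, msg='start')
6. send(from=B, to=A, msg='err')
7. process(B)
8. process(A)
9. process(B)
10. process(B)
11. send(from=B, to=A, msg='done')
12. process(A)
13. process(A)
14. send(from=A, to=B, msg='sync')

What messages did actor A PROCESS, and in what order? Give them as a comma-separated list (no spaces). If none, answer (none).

After 1 (process(A)): A:[] B:[]
After 2 (send(from=A, to=B, msg='ping')): A:[] B:[ping]
After 3 (send(from=A, to=B, msg='tick')): A:[] B:[ping,tick]
After 4 (process(B)): A:[] B:[tick]
After 5 (send(from=A, to=B, msg='start')): A:[] B:[tick,start]
After 6 (send(from=B, to=A, msg='err')): A:[err] B:[tick,start]
After 7 (process(B)): A:[err] B:[start]
After 8 (process(A)): A:[] B:[start]
After 9 (process(B)): A:[] B:[]
After 10 (process(B)): A:[] B:[]
After 11 (send(from=B, to=A, msg='done')): A:[done] B:[]
After 12 (process(A)): A:[] B:[]
After 13 (process(A)): A:[] B:[]
After 14 (send(from=A, to=B, msg='sync')): A:[] B:[sync]

Answer: err,done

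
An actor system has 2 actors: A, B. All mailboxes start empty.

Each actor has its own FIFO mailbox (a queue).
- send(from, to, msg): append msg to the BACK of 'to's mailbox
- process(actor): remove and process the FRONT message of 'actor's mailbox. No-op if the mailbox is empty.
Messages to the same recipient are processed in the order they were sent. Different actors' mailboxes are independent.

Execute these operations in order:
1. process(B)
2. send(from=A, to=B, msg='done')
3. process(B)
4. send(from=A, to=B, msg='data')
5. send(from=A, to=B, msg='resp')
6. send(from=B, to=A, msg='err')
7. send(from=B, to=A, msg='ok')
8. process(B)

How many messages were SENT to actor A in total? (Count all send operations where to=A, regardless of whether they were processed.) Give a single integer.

After 1 (process(B)): A:[] B:[]
After 2 (send(from=A, to=B, msg='done')): A:[] B:[done]
After 3 (process(B)): A:[] B:[]
After 4 (send(from=A, to=B, msg='data')): A:[] B:[data]
After 5 (send(from=A, to=B, msg='resp')): A:[] B:[data,resp]
After 6 (send(from=B, to=A, msg='err')): A:[err] B:[data,resp]
After 7 (send(from=B, to=A, msg='ok')): A:[err,ok] B:[data,resp]
After 8 (process(B)): A:[err,ok] B:[resp]

Answer: 2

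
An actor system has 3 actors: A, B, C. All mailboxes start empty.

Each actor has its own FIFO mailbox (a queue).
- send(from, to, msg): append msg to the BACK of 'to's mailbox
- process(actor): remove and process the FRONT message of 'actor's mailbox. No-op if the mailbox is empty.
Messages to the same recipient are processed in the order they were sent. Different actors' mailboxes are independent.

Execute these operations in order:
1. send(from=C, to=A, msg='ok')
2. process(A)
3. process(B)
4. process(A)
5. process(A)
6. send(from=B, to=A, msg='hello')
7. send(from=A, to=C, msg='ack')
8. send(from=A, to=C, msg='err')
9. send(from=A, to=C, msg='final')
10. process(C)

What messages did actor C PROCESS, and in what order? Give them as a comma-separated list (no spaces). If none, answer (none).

Answer: ack

Derivation:
After 1 (send(from=C, to=A, msg='ok')): A:[ok] B:[] C:[]
After 2 (process(A)): A:[] B:[] C:[]
After 3 (process(B)): A:[] B:[] C:[]
After 4 (process(A)): A:[] B:[] C:[]
After 5 (process(A)): A:[] B:[] C:[]
After 6 (send(from=B, to=A, msg='hello')): A:[hello] B:[] C:[]
After 7 (send(from=A, to=C, msg='ack')): A:[hello] B:[] C:[ack]
After 8 (send(from=A, to=C, msg='err')): A:[hello] B:[] C:[ack,err]
After 9 (send(from=A, to=C, msg='final')): A:[hello] B:[] C:[ack,err,final]
After 10 (process(C)): A:[hello] B:[] C:[err,final]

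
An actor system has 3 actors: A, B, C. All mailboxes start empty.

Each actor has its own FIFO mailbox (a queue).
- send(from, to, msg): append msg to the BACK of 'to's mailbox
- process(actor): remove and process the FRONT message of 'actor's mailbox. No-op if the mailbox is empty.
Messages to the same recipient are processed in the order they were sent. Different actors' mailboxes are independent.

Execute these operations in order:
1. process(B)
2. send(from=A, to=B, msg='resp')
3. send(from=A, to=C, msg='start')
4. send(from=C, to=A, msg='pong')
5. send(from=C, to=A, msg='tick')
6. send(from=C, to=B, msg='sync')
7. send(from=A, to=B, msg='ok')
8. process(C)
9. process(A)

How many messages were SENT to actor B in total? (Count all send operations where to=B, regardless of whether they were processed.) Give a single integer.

After 1 (process(B)): A:[] B:[] C:[]
After 2 (send(from=A, to=B, msg='resp')): A:[] B:[resp] C:[]
After 3 (send(from=A, to=C, msg='start')): A:[] B:[resp] C:[start]
After 4 (send(from=C, to=A, msg='pong')): A:[pong] B:[resp] C:[start]
After 5 (send(from=C, to=A, msg='tick')): A:[pong,tick] B:[resp] C:[start]
After 6 (send(from=C, to=B, msg='sync')): A:[pong,tick] B:[resp,sync] C:[start]
After 7 (send(from=A, to=B, msg='ok')): A:[pong,tick] B:[resp,sync,ok] C:[start]
After 8 (process(C)): A:[pong,tick] B:[resp,sync,ok] C:[]
After 9 (process(A)): A:[tick] B:[resp,sync,ok] C:[]

Answer: 3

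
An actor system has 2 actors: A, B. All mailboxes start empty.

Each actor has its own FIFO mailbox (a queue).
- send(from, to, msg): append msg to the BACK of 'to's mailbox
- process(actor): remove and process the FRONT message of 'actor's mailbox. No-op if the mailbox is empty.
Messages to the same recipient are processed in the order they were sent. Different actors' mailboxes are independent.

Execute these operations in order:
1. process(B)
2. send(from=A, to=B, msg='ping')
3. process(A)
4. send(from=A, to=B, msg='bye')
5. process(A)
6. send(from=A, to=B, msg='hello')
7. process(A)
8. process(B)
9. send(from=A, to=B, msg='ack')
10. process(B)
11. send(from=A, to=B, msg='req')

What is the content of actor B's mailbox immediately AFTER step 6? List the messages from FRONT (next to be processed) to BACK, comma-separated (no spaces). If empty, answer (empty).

After 1 (process(B)): A:[] B:[]
After 2 (send(from=A, to=B, msg='ping')): A:[] B:[ping]
After 3 (process(A)): A:[] B:[ping]
After 4 (send(from=A, to=B, msg='bye')): A:[] B:[ping,bye]
After 5 (process(A)): A:[] B:[ping,bye]
After 6 (send(from=A, to=B, msg='hello')): A:[] B:[ping,bye,hello]

ping,bye,hello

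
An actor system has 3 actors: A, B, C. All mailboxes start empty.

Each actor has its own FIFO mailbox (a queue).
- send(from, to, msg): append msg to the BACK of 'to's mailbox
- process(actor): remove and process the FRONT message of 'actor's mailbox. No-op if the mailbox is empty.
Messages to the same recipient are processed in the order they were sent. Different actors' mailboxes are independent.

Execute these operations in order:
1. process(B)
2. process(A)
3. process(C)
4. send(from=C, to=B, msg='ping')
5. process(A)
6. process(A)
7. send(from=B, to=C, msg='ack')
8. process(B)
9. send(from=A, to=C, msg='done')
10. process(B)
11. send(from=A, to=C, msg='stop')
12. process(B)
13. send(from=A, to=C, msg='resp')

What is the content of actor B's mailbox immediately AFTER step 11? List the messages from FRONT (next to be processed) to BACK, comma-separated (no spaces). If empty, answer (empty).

After 1 (process(B)): A:[] B:[] C:[]
After 2 (process(A)): A:[] B:[] C:[]
After 3 (process(C)): A:[] B:[] C:[]
After 4 (send(from=C, to=B, msg='ping')): A:[] B:[ping] C:[]
After 5 (process(A)): A:[] B:[ping] C:[]
After 6 (process(A)): A:[] B:[ping] C:[]
After 7 (send(from=B, to=C, msg='ack')): A:[] B:[ping] C:[ack]
After 8 (process(B)): A:[] B:[] C:[ack]
After 9 (send(from=A, to=C, msg='done')): A:[] B:[] C:[ack,done]
After 10 (process(B)): A:[] B:[] C:[ack,done]
After 11 (send(from=A, to=C, msg='stop')): A:[] B:[] C:[ack,done,stop]

(empty)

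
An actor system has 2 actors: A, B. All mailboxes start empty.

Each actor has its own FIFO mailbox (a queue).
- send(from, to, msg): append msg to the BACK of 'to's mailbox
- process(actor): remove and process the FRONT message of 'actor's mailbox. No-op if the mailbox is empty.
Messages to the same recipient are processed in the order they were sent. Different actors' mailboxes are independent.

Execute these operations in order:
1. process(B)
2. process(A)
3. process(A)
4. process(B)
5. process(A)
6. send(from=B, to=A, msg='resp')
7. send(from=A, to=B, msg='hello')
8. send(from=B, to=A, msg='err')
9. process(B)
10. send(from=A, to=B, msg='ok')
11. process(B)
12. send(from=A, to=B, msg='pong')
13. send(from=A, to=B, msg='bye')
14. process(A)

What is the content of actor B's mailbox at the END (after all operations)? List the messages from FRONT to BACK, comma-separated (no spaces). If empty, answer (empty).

Answer: pong,bye

Derivation:
After 1 (process(B)): A:[] B:[]
After 2 (process(A)): A:[] B:[]
After 3 (process(A)): A:[] B:[]
After 4 (process(B)): A:[] B:[]
After 5 (process(A)): A:[] B:[]
After 6 (send(from=B, to=A, msg='resp')): A:[resp] B:[]
After 7 (send(from=A, to=B, msg='hello')): A:[resp] B:[hello]
After 8 (send(from=B, to=A, msg='err')): A:[resp,err] B:[hello]
After 9 (process(B)): A:[resp,err] B:[]
After 10 (send(from=A, to=B, msg='ok')): A:[resp,err] B:[ok]
After 11 (process(B)): A:[resp,err] B:[]
After 12 (send(from=A, to=B, msg='pong')): A:[resp,err] B:[pong]
After 13 (send(from=A, to=B, msg='bye')): A:[resp,err] B:[pong,bye]
After 14 (process(A)): A:[err] B:[pong,bye]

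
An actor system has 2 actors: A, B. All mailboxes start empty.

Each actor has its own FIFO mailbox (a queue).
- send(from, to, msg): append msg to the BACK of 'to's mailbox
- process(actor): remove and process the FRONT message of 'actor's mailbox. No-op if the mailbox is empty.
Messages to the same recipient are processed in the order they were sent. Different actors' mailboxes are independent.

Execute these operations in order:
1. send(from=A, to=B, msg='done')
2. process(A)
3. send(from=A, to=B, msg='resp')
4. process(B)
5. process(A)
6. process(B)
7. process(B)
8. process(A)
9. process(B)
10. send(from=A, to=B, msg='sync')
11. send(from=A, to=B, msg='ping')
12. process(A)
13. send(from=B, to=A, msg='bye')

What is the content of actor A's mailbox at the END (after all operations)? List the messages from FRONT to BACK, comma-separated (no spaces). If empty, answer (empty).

After 1 (send(from=A, to=B, msg='done')): A:[] B:[done]
After 2 (process(A)): A:[] B:[done]
After 3 (send(from=A, to=B, msg='resp')): A:[] B:[done,resp]
After 4 (process(B)): A:[] B:[resp]
After 5 (process(A)): A:[] B:[resp]
After 6 (process(B)): A:[] B:[]
After 7 (process(B)): A:[] B:[]
After 8 (process(A)): A:[] B:[]
After 9 (process(B)): A:[] B:[]
After 10 (send(from=A, to=B, msg='sync')): A:[] B:[sync]
After 11 (send(from=A, to=B, msg='ping')): A:[] B:[sync,ping]
After 12 (process(A)): A:[] B:[sync,ping]
After 13 (send(from=B, to=A, msg='bye')): A:[bye] B:[sync,ping]

Answer: bye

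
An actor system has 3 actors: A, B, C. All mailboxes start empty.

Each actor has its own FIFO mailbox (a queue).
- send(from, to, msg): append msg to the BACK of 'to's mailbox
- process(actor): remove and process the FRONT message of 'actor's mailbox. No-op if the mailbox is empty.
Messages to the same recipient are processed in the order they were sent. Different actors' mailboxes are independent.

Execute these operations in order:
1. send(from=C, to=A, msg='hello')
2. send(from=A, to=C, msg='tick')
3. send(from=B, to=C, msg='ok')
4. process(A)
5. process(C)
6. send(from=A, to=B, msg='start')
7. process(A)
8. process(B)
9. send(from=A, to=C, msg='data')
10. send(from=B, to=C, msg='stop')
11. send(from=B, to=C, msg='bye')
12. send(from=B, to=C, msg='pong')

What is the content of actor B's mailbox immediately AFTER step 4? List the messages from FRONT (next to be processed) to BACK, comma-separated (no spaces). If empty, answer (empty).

After 1 (send(from=C, to=A, msg='hello')): A:[hello] B:[] C:[]
After 2 (send(from=A, to=C, msg='tick')): A:[hello] B:[] C:[tick]
After 3 (send(from=B, to=C, msg='ok')): A:[hello] B:[] C:[tick,ok]
After 4 (process(A)): A:[] B:[] C:[tick,ok]

(empty)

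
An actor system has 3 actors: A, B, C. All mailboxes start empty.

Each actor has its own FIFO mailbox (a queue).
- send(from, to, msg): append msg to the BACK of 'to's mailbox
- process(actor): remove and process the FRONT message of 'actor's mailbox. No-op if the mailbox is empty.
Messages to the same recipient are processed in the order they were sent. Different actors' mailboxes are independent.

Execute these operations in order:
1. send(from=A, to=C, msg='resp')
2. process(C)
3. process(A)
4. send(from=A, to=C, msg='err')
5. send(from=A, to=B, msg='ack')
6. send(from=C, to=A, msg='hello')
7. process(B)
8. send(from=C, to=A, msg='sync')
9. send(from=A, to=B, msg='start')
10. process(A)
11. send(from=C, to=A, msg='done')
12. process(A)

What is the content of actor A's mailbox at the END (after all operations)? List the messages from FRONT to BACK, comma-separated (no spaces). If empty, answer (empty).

Answer: done

Derivation:
After 1 (send(from=A, to=C, msg='resp')): A:[] B:[] C:[resp]
After 2 (process(C)): A:[] B:[] C:[]
After 3 (process(A)): A:[] B:[] C:[]
After 4 (send(from=A, to=C, msg='err')): A:[] B:[] C:[err]
After 5 (send(from=A, to=B, msg='ack')): A:[] B:[ack] C:[err]
After 6 (send(from=C, to=A, msg='hello')): A:[hello] B:[ack] C:[err]
After 7 (process(B)): A:[hello] B:[] C:[err]
After 8 (send(from=C, to=A, msg='sync')): A:[hello,sync] B:[] C:[err]
After 9 (send(from=A, to=B, msg='start')): A:[hello,sync] B:[start] C:[err]
After 10 (process(A)): A:[sync] B:[start] C:[err]
After 11 (send(from=C, to=A, msg='done')): A:[sync,done] B:[start] C:[err]
After 12 (process(A)): A:[done] B:[start] C:[err]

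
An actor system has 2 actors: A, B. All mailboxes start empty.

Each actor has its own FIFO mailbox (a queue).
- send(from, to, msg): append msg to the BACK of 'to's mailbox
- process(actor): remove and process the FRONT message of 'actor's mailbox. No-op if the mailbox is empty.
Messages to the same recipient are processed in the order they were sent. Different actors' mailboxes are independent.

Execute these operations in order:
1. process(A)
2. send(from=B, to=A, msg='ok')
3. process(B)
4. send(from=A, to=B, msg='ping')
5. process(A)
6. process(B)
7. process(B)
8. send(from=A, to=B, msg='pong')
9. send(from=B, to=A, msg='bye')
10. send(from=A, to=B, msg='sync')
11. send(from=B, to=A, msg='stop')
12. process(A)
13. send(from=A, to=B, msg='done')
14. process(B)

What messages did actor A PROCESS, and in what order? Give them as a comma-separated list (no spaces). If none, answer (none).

Answer: ok,bye

Derivation:
After 1 (process(A)): A:[] B:[]
After 2 (send(from=B, to=A, msg='ok')): A:[ok] B:[]
After 3 (process(B)): A:[ok] B:[]
After 4 (send(from=A, to=B, msg='ping')): A:[ok] B:[ping]
After 5 (process(A)): A:[] B:[ping]
After 6 (process(B)): A:[] B:[]
After 7 (process(B)): A:[] B:[]
After 8 (send(from=A, to=B, msg='pong')): A:[] B:[pong]
After 9 (send(from=B, to=A, msg='bye')): A:[bye] B:[pong]
After 10 (send(from=A, to=B, msg='sync')): A:[bye] B:[pong,sync]
After 11 (send(from=B, to=A, msg='stop')): A:[bye,stop] B:[pong,sync]
After 12 (process(A)): A:[stop] B:[pong,sync]
After 13 (send(from=A, to=B, msg='done')): A:[stop] B:[pong,sync,done]
After 14 (process(B)): A:[stop] B:[sync,done]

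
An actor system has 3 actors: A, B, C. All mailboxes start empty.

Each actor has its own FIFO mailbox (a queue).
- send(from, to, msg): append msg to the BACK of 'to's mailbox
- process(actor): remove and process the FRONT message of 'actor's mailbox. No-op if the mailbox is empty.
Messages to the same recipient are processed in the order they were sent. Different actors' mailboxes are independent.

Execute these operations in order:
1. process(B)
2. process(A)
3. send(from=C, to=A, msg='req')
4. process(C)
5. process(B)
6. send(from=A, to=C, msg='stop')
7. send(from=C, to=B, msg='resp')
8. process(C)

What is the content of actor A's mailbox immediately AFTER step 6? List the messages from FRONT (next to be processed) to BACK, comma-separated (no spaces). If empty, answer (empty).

After 1 (process(B)): A:[] B:[] C:[]
After 2 (process(A)): A:[] B:[] C:[]
After 3 (send(from=C, to=A, msg='req')): A:[req] B:[] C:[]
After 4 (process(C)): A:[req] B:[] C:[]
After 5 (process(B)): A:[req] B:[] C:[]
After 6 (send(from=A, to=C, msg='stop')): A:[req] B:[] C:[stop]

req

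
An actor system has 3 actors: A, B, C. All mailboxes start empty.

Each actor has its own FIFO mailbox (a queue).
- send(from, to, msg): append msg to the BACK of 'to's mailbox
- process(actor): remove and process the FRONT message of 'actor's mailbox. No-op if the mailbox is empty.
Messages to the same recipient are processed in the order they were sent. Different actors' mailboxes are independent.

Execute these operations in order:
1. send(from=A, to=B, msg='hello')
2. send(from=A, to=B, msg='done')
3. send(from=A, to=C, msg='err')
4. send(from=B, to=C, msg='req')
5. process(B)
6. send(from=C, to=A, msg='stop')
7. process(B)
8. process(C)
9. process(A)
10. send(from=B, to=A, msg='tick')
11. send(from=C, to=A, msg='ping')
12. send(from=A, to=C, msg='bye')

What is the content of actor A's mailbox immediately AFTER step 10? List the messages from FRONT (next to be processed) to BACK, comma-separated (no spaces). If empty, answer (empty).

After 1 (send(from=A, to=B, msg='hello')): A:[] B:[hello] C:[]
After 2 (send(from=A, to=B, msg='done')): A:[] B:[hello,done] C:[]
After 3 (send(from=A, to=C, msg='err')): A:[] B:[hello,done] C:[err]
After 4 (send(from=B, to=C, msg='req')): A:[] B:[hello,done] C:[err,req]
After 5 (process(B)): A:[] B:[done] C:[err,req]
After 6 (send(from=C, to=A, msg='stop')): A:[stop] B:[done] C:[err,req]
After 7 (process(B)): A:[stop] B:[] C:[err,req]
After 8 (process(C)): A:[stop] B:[] C:[req]
After 9 (process(A)): A:[] B:[] C:[req]
After 10 (send(from=B, to=A, msg='tick')): A:[tick] B:[] C:[req]

tick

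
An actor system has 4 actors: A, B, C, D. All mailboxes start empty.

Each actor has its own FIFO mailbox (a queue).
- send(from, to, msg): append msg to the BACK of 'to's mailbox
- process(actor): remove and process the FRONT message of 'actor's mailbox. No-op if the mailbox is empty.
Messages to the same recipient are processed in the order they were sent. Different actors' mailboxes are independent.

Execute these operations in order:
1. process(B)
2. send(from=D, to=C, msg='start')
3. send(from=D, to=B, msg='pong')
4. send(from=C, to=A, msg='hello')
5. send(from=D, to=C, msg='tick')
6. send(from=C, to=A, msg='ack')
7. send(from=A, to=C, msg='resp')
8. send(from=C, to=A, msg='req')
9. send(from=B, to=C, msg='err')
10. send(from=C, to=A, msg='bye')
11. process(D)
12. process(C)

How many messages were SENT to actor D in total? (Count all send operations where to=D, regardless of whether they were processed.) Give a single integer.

After 1 (process(B)): A:[] B:[] C:[] D:[]
After 2 (send(from=D, to=C, msg='start')): A:[] B:[] C:[start] D:[]
After 3 (send(from=D, to=B, msg='pong')): A:[] B:[pong] C:[start] D:[]
After 4 (send(from=C, to=A, msg='hello')): A:[hello] B:[pong] C:[start] D:[]
After 5 (send(from=D, to=C, msg='tick')): A:[hello] B:[pong] C:[start,tick] D:[]
After 6 (send(from=C, to=A, msg='ack')): A:[hello,ack] B:[pong] C:[start,tick] D:[]
After 7 (send(from=A, to=C, msg='resp')): A:[hello,ack] B:[pong] C:[start,tick,resp] D:[]
After 8 (send(from=C, to=A, msg='req')): A:[hello,ack,req] B:[pong] C:[start,tick,resp] D:[]
After 9 (send(from=B, to=C, msg='err')): A:[hello,ack,req] B:[pong] C:[start,tick,resp,err] D:[]
After 10 (send(from=C, to=A, msg='bye')): A:[hello,ack,req,bye] B:[pong] C:[start,tick,resp,err] D:[]
After 11 (process(D)): A:[hello,ack,req,bye] B:[pong] C:[start,tick,resp,err] D:[]
After 12 (process(C)): A:[hello,ack,req,bye] B:[pong] C:[tick,resp,err] D:[]

Answer: 0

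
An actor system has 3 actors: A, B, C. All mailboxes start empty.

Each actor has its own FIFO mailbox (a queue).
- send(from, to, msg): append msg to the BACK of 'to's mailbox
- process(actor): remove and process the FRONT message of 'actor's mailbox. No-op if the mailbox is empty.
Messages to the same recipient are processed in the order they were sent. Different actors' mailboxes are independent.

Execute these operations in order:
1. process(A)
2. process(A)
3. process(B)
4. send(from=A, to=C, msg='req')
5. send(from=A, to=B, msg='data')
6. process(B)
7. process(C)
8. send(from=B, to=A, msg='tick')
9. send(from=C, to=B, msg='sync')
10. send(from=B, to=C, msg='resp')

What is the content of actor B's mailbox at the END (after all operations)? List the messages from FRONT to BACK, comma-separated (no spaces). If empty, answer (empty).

After 1 (process(A)): A:[] B:[] C:[]
After 2 (process(A)): A:[] B:[] C:[]
After 3 (process(B)): A:[] B:[] C:[]
After 4 (send(from=A, to=C, msg='req')): A:[] B:[] C:[req]
After 5 (send(from=A, to=B, msg='data')): A:[] B:[data] C:[req]
After 6 (process(B)): A:[] B:[] C:[req]
After 7 (process(C)): A:[] B:[] C:[]
After 8 (send(from=B, to=A, msg='tick')): A:[tick] B:[] C:[]
After 9 (send(from=C, to=B, msg='sync')): A:[tick] B:[sync] C:[]
After 10 (send(from=B, to=C, msg='resp')): A:[tick] B:[sync] C:[resp]

Answer: sync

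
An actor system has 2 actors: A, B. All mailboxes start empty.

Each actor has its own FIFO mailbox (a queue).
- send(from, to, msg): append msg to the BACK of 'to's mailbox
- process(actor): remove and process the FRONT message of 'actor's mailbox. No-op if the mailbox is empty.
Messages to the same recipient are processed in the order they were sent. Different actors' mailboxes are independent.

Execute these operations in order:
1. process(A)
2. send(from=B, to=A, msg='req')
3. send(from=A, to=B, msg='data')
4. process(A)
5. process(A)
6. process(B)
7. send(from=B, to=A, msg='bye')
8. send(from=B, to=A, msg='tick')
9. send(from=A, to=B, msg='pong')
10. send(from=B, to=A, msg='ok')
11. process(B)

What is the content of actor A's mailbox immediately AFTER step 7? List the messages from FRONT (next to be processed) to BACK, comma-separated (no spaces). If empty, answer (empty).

After 1 (process(A)): A:[] B:[]
After 2 (send(from=B, to=A, msg='req')): A:[req] B:[]
After 3 (send(from=A, to=B, msg='data')): A:[req] B:[data]
After 4 (process(A)): A:[] B:[data]
After 5 (process(A)): A:[] B:[data]
After 6 (process(B)): A:[] B:[]
After 7 (send(from=B, to=A, msg='bye')): A:[bye] B:[]

bye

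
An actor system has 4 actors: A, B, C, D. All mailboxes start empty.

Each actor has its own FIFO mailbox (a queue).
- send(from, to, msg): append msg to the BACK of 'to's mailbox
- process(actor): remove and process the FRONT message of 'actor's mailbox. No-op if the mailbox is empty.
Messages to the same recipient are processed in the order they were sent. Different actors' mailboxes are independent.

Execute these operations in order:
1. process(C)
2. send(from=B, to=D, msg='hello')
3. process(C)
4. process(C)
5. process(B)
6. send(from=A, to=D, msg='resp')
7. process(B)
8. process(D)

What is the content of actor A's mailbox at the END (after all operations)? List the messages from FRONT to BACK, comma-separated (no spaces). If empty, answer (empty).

After 1 (process(C)): A:[] B:[] C:[] D:[]
After 2 (send(from=B, to=D, msg='hello')): A:[] B:[] C:[] D:[hello]
After 3 (process(C)): A:[] B:[] C:[] D:[hello]
After 4 (process(C)): A:[] B:[] C:[] D:[hello]
After 5 (process(B)): A:[] B:[] C:[] D:[hello]
After 6 (send(from=A, to=D, msg='resp')): A:[] B:[] C:[] D:[hello,resp]
After 7 (process(B)): A:[] B:[] C:[] D:[hello,resp]
After 8 (process(D)): A:[] B:[] C:[] D:[resp]

Answer: (empty)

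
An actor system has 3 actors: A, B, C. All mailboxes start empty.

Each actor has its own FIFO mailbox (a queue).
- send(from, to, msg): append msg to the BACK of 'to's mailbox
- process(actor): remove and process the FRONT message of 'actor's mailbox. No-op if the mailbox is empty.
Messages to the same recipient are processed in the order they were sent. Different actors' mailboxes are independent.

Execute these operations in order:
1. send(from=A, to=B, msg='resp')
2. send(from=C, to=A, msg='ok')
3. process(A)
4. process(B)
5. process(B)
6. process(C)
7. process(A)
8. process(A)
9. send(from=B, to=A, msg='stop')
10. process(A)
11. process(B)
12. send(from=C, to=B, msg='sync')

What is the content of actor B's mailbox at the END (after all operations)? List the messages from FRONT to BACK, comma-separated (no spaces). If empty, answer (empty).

Answer: sync

Derivation:
After 1 (send(from=A, to=B, msg='resp')): A:[] B:[resp] C:[]
After 2 (send(from=C, to=A, msg='ok')): A:[ok] B:[resp] C:[]
After 3 (process(A)): A:[] B:[resp] C:[]
After 4 (process(B)): A:[] B:[] C:[]
After 5 (process(B)): A:[] B:[] C:[]
After 6 (process(C)): A:[] B:[] C:[]
After 7 (process(A)): A:[] B:[] C:[]
After 8 (process(A)): A:[] B:[] C:[]
After 9 (send(from=B, to=A, msg='stop')): A:[stop] B:[] C:[]
After 10 (process(A)): A:[] B:[] C:[]
After 11 (process(B)): A:[] B:[] C:[]
After 12 (send(from=C, to=B, msg='sync')): A:[] B:[sync] C:[]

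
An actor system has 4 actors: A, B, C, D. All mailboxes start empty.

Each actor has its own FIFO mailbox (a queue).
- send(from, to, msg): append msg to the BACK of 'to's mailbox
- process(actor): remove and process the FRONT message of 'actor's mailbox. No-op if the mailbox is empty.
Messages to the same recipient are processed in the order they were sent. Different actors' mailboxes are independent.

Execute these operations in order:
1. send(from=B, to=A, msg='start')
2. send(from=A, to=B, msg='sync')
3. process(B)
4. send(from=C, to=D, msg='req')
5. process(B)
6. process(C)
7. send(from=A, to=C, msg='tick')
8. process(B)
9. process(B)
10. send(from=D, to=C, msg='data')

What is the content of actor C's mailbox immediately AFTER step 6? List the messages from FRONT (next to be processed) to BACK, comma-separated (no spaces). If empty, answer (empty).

After 1 (send(from=B, to=A, msg='start')): A:[start] B:[] C:[] D:[]
After 2 (send(from=A, to=B, msg='sync')): A:[start] B:[sync] C:[] D:[]
After 3 (process(B)): A:[start] B:[] C:[] D:[]
After 4 (send(from=C, to=D, msg='req')): A:[start] B:[] C:[] D:[req]
After 5 (process(B)): A:[start] B:[] C:[] D:[req]
After 6 (process(C)): A:[start] B:[] C:[] D:[req]

(empty)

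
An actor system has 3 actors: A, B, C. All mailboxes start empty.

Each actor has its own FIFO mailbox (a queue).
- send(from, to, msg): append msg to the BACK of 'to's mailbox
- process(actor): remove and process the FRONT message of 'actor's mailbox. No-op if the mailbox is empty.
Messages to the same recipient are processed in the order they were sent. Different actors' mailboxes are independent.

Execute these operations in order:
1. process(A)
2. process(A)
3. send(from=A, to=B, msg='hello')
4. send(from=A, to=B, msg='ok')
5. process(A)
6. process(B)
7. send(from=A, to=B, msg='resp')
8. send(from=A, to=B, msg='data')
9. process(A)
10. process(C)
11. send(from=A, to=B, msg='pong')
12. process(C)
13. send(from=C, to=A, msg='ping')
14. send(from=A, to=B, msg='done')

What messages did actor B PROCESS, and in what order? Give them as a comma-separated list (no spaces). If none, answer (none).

Answer: hello

Derivation:
After 1 (process(A)): A:[] B:[] C:[]
After 2 (process(A)): A:[] B:[] C:[]
After 3 (send(from=A, to=B, msg='hello')): A:[] B:[hello] C:[]
After 4 (send(from=A, to=B, msg='ok')): A:[] B:[hello,ok] C:[]
After 5 (process(A)): A:[] B:[hello,ok] C:[]
After 6 (process(B)): A:[] B:[ok] C:[]
After 7 (send(from=A, to=B, msg='resp')): A:[] B:[ok,resp] C:[]
After 8 (send(from=A, to=B, msg='data')): A:[] B:[ok,resp,data] C:[]
After 9 (process(A)): A:[] B:[ok,resp,data] C:[]
After 10 (process(C)): A:[] B:[ok,resp,data] C:[]
After 11 (send(from=A, to=B, msg='pong')): A:[] B:[ok,resp,data,pong] C:[]
After 12 (process(C)): A:[] B:[ok,resp,data,pong] C:[]
After 13 (send(from=C, to=A, msg='ping')): A:[ping] B:[ok,resp,data,pong] C:[]
After 14 (send(from=A, to=B, msg='done')): A:[ping] B:[ok,resp,data,pong,done] C:[]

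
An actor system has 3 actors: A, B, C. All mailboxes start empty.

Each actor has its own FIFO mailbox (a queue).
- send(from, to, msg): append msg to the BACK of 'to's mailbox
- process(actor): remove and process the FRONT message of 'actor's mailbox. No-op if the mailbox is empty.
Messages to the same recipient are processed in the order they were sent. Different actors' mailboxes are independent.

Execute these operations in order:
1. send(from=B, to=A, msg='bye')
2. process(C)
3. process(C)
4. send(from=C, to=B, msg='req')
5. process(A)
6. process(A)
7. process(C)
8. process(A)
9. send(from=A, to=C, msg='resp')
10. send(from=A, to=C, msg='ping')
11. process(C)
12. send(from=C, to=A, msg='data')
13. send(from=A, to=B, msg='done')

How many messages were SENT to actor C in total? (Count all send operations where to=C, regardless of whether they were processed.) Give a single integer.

Answer: 2

Derivation:
After 1 (send(from=B, to=A, msg='bye')): A:[bye] B:[] C:[]
After 2 (process(C)): A:[bye] B:[] C:[]
After 3 (process(C)): A:[bye] B:[] C:[]
After 4 (send(from=C, to=B, msg='req')): A:[bye] B:[req] C:[]
After 5 (process(A)): A:[] B:[req] C:[]
After 6 (process(A)): A:[] B:[req] C:[]
After 7 (process(C)): A:[] B:[req] C:[]
After 8 (process(A)): A:[] B:[req] C:[]
After 9 (send(from=A, to=C, msg='resp')): A:[] B:[req] C:[resp]
After 10 (send(from=A, to=C, msg='ping')): A:[] B:[req] C:[resp,ping]
After 11 (process(C)): A:[] B:[req] C:[ping]
After 12 (send(from=C, to=A, msg='data')): A:[data] B:[req] C:[ping]
After 13 (send(from=A, to=B, msg='done')): A:[data] B:[req,done] C:[ping]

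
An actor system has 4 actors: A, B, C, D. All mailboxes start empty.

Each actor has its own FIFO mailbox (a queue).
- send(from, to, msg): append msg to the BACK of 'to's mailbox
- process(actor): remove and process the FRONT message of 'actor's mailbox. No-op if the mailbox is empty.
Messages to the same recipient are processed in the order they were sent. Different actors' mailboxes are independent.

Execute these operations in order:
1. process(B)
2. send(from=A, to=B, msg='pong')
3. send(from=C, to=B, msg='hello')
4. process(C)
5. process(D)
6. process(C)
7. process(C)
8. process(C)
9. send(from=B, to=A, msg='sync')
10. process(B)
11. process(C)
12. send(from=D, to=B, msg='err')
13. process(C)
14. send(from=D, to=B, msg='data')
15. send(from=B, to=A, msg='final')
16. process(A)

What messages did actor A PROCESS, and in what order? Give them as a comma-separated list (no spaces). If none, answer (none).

Answer: sync

Derivation:
After 1 (process(B)): A:[] B:[] C:[] D:[]
After 2 (send(from=A, to=B, msg='pong')): A:[] B:[pong] C:[] D:[]
After 3 (send(from=C, to=B, msg='hello')): A:[] B:[pong,hello] C:[] D:[]
After 4 (process(C)): A:[] B:[pong,hello] C:[] D:[]
After 5 (process(D)): A:[] B:[pong,hello] C:[] D:[]
After 6 (process(C)): A:[] B:[pong,hello] C:[] D:[]
After 7 (process(C)): A:[] B:[pong,hello] C:[] D:[]
After 8 (process(C)): A:[] B:[pong,hello] C:[] D:[]
After 9 (send(from=B, to=A, msg='sync')): A:[sync] B:[pong,hello] C:[] D:[]
After 10 (process(B)): A:[sync] B:[hello] C:[] D:[]
After 11 (process(C)): A:[sync] B:[hello] C:[] D:[]
After 12 (send(from=D, to=B, msg='err')): A:[sync] B:[hello,err] C:[] D:[]
After 13 (process(C)): A:[sync] B:[hello,err] C:[] D:[]
After 14 (send(from=D, to=B, msg='data')): A:[sync] B:[hello,err,data] C:[] D:[]
After 15 (send(from=B, to=A, msg='final')): A:[sync,final] B:[hello,err,data] C:[] D:[]
After 16 (process(A)): A:[final] B:[hello,err,data] C:[] D:[]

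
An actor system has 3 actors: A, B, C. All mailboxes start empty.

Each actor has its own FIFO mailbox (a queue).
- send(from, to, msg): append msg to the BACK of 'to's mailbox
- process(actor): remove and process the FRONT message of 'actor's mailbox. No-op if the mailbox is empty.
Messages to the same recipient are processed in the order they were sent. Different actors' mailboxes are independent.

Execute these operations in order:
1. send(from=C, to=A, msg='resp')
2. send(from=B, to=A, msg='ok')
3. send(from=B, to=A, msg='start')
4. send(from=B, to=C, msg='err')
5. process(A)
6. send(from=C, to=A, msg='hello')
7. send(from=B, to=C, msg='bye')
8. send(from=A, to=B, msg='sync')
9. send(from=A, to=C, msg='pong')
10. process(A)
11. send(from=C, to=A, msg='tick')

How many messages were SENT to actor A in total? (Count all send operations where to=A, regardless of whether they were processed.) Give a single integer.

Answer: 5

Derivation:
After 1 (send(from=C, to=A, msg='resp')): A:[resp] B:[] C:[]
After 2 (send(from=B, to=A, msg='ok')): A:[resp,ok] B:[] C:[]
After 3 (send(from=B, to=A, msg='start')): A:[resp,ok,start] B:[] C:[]
After 4 (send(from=B, to=C, msg='err')): A:[resp,ok,start] B:[] C:[err]
After 5 (process(A)): A:[ok,start] B:[] C:[err]
After 6 (send(from=C, to=A, msg='hello')): A:[ok,start,hello] B:[] C:[err]
After 7 (send(from=B, to=C, msg='bye')): A:[ok,start,hello] B:[] C:[err,bye]
After 8 (send(from=A, to=B, msg='sync')): A:[ok,start,hello] B:[sync] C:[err,bye]
After 9 (send(from=A, to=C, msg='pong')): A:[ok,start,hello] B:[sync] C:[err,bye,pong]
After 10 (process(A)): A:[start,hello] B:[sync] C:[err,bye,pong]
After 11 (send(from=C, to=A, msg='tick')): A:[start,hello,tick] B:[sync] C:[err,bye,pong]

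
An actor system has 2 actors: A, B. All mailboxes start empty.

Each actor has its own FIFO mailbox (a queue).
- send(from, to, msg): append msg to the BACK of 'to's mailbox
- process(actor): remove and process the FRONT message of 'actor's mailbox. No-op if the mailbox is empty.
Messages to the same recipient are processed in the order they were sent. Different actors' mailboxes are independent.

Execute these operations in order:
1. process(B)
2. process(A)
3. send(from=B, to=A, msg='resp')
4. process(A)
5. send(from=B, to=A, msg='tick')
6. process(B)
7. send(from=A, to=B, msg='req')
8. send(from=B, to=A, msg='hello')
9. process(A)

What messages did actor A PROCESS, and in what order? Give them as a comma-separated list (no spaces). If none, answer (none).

Answer: resp,tick

Derivation:
After 1 (process(B)): A:[] B:[]
After 2 (process(A)): A:[] B:[]
After 3 (send(from=B, to=A, msg='resp')): A:[resp] B:[]
After 4 (process(A)): A:[] B:[]
After 5 (send(from=B, to=A, msg='tick')): A:[tick] B:[]
After 6 (process(B)): A:[tick] B:[]
After 7 (send(from=A, to=B, msg='req')): A:[tick] B:[req]
After 8 (send(from=B, to=A, msg='hello')): A:[tick,hello] B:[req]
After 9 (process(A)): A:[hello] B:[req]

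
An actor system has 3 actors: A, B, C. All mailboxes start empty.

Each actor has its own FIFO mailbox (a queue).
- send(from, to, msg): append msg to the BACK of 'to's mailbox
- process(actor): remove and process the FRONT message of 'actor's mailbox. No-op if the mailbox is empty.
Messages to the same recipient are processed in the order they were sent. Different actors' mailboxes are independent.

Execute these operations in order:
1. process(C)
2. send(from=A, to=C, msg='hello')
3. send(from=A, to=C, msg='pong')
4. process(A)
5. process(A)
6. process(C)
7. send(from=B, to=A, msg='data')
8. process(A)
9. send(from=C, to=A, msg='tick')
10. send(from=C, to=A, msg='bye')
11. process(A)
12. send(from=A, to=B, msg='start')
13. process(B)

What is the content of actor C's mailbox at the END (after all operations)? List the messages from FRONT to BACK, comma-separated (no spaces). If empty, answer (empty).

After 1 (process(C)): A:[] B:[] C:[]
After 2 (send(from=A, to=C, msg='hello')): A:[] B:[] C:[hello]
After 3 (send(from=A, to=C, msg='pong')): A:[] B:[] C:[hello,pong]
After 4 (process(A)): A:[] B:[] C:[hello,pong]
After 5 (process(A)): A:[] B:[] C:[hello,pong]
After 6 (process(C)): A:[] B:[] C:[pong]
After 7 (send(from=B, to=A, msg='data')): A:[data] B:[] C:[pong]
After 8 (process(A)): A:[] B:[] C:[pong]
After 9 (send(from=C, to=A, msg='tick')): A:[tick] B:[] C:[pong]
After 10 (send(from=C, to=A, msg='bye')): A:[tick,bye] B:[] C:[pong]
After 11 (process(A)): A:[bye] B:[] C:[pong]
After 12 (send(from=A, to=B, msg='start')): A:[bye] B:[start] C:[pong]
After 13 (process(B)): A:[bye] B:[] C:[pong]

Answer: pong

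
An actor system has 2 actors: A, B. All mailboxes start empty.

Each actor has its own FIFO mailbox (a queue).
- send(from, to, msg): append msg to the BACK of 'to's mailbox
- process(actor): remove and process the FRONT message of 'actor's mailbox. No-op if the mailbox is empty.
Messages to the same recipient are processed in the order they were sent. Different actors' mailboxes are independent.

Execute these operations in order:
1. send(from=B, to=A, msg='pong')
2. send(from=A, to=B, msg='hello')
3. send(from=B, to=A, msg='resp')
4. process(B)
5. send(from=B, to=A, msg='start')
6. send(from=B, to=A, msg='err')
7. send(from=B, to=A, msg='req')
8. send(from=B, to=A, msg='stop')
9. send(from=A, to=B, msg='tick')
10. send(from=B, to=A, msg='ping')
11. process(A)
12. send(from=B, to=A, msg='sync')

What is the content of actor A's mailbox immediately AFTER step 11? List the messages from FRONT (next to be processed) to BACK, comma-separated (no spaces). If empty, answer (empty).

After 1 (send(from=B, to=A, msg='pong')): A:[pong] B:[]
After 2 (send(from=A, to=B, msg='hello')): A:[pong] B:[hello]
After 3 (send(from=B, to=A, msg='resp')): A:[pong,resp] B:[hello]
After 4 (process(B)): A:[pong,resp] B:[]
After 5 (send(from=B, to=A, msg='start')): A:[pong,resp,start] B:[]
After 6 (send(from=B, to=A, msg='err')): A:[pong,resp,start,err] B:[]
After 7 (send(from=B, to=A, msg='req')): A:[pong,resp,start,err,req] B:[]
After 8 (send(from=B, to=A, msg='stop')): A:[pong,resp,start,err,req,stop] B:[]
After 9 (send(from=A, to=B, msg='tick')): A:[pong,resp,start,err,req,stop] B:[tick]
After 10 (send(from=B, to=A, msg='ping')): A:[pong,resp,start,err,req,stop,ping] B:[tick]
After 11 (process(A)): A:[resp,start,err,req,stop,ping] B:[tick]

resp,start,err,req,stop,ping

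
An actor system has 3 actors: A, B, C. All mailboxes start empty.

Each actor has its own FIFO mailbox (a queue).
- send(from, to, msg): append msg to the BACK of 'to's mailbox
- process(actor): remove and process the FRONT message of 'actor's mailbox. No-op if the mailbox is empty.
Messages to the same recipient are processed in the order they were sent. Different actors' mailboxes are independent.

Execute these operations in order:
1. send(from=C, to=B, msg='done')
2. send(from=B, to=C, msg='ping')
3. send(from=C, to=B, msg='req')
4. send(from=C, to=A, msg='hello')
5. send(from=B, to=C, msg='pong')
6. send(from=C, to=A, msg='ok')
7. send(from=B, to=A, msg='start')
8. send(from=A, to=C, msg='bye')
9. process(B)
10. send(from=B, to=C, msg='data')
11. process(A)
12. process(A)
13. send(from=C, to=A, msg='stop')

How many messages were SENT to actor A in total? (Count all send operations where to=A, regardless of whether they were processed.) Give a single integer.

After 1 (send(from=C, to=B, msg='done')): A:[] B:[done] C:[]
After 2 (send(from=B, to=C, msg='ping')): A:[] B:[done] C:[ping]
After 3 (send(from=C, to=B, msg='req')): A:[] B:[done,req] C:[ping]
After 4 (send(from=C, to=A, msg='hello')): A:[hello] B:[done,req] C:[ping]
After 5 (send(from=B, to=C, msg='pong')): A:[hello] B:[done,req] C:[ping,pong]
After 6 (send(from=C, to=A, msg='ok')): A:[hello,ok] B:[done,req] C:[ping,pong]
After 7 (send(from=B, to=A, msg='start')): A:[hello,ok,start] B:[done,req] C:[ping,pong]
After 8 (send(from=A, to=C, msg='bye')): A:[hello,ok,start] B:[done,req] C:[ping,pong,bye]
After 9 (process(B)): A:[hello,ok,start] B:[req] C:[ping,pong,bye]
After 10 (send(from=B, to=C, msg='data')): A:[hello,ok,start] B:[req] C:[ping,pong,bye,data]
After 11 (process(A)): A:[ok,start] B:[req] C:[ping,pong,bye,data]
After 12 (process(A)): A:[start] B:[req] C:[ping,pong,bye,data]
After 13 (send(from=C, to=A, msg='stop')): A:[start,stop] B:[req] C:[ping,pong,bye,data]

Answer: 4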